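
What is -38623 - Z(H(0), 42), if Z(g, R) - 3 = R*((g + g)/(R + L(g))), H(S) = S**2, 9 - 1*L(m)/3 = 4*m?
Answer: -38626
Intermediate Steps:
L(m) = 27 - 12*m
Z(g, R) = 3 + 2*R*g/(27 + R - 12*g) (Z(g, R) = 3 + R*((g + g)/(R + (27 - 12*g))) = 3 + R*((2*g)/(27 + R - 12*g)) = 3 + R*(2*g/(27 + R - 12*g)) = 3 + 2*R*g/(27 + R - 12*g))
-38623 - Z(H(0), 42) = -38623 - (81 - 36*0**2 + 3*42 + 2*42*0**2)/(27 + 42 - 12*0**2) = -38623 - (81 - 36*0 + 126 + 2*42*0)/(27 + 42 - 12*0) = -38623 - (81 + 0 + 126 + 0)/(27 + 42 + 0) = -38623 - 207/69 = -38623 - 1*3 = -38623 - 3 = -38626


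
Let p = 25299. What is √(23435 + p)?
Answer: 59*√14 ≈ 220.76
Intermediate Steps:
√(23435 + p) = √(23435 + 25299) = √48734 = 59*√14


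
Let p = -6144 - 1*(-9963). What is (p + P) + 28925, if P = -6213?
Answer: 26531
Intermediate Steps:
p = 3819 (p = -6144 + 9963 = 3819)
(p + P) + 28925 = (3819 - 6213) + 28925 = -2394 + 28925 = 26531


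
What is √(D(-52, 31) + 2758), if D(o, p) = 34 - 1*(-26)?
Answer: √2818 ≈ 53.085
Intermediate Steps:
D(o, p) = 60 (D(o, p) = 34 + 26 = 60)
√(D(-52, 31) + 2758) = √(60 + 2758) = √2818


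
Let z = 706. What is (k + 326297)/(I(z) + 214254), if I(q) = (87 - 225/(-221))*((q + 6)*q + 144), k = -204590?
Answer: 8965749/3276042322 ≈ 0.0027368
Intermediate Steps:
I(q) = 2801088/221 + 19452*q*(6 + q)/221 (I(q) = (87 - 225*(-1/221))*((6 + q)*q + 144) = (87 + 225/221)*(q*(6 + q) + 144) = 19452*(144 + q*(6 + q))/221 = 2801088/221 + 19452*q*(6 + q)/221)
(k + 326297)/(I(z) + 214254) = (-204590 + 326297)/((2801088/221 + (19452/221)*706² + (116712/221)*706) + 214254) = 121707/((2801088/221 + (19452/221)*498436 + 82398672/221) + 214254) = 121707/((2801088/221 + 9695577072/221 + 82398672/221) + 214254) = 121707/(9780776832/221 + 214254) = 121707/(9828126966/221) = 121707*(221/9828126966) = 8965749/3276042322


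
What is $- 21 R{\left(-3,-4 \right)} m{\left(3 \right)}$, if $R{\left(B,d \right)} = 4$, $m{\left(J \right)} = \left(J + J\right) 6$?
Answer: $-3024$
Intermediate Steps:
$m{\left(J \right)} = 12 J$ ($m{\left(J \right)} = 2 J 6 = 12 J$)
$- 21 R{\left(-3,-4 \right)} m{\left(3 \right)} = \left(-21\right) 4 \cdot 12 \cdot 3 = \left(-84\right) 36 = -3024$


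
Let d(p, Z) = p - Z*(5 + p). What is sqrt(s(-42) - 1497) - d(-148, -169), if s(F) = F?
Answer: 24315 + 9*I*sqrt(19) ≈ 24315.0 + 39.23*I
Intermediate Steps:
d(p, Z) = p - Z*(5 + p)
sqrt(s(-42) - 1497) - d(-148, -169) = sqrt(-42 - 1497) - (-148 - 5*(-169) - 1*(-169)*(-148)) = sqrt(-1539) - (-148 + 845 - 25012) = 9*I*sqrt(19) - 1*(-24315) = 9*I*sqrt(19) + 24315 = 24315 + 9*I*sqrt(19)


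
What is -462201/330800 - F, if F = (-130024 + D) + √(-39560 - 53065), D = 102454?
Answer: 9119693799/330800 - 5*I*√3705 ≈ 27569.0 - 304.34*I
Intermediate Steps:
F = -27570 + 5*I*√3705 (F = (-130024 + 102454) + √(-39560 - 53065) = -27570 + √(-92625) = -27570 + 5*I*√3705 ≈ -27570.0 + 304.34*I)
-462201/330800 - F = -462201/330800 - (-27570 + 5*I*√3705) = -462201*1/330800 + (27570 - 5*I*√3705) = -462201/330800 + (27570 - 5*I*√3705) = 9119693799/330800 - 5*I*√3705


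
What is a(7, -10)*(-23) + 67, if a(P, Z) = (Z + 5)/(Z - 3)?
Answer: 756/13 ≈ 58.154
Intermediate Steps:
a(P, Z) = (5 + Z)/(-3 + Z)
a(7, -10)*(-23) + 67 = ((5 - 10)/(-3 - 10))*(-23) + 67 = (-5/(-13))*(-23) + 67 = -1/13*(-5)*(-23) + 67 = (5/13)*(-23) + 67 = -115/13 + 67 = 756/13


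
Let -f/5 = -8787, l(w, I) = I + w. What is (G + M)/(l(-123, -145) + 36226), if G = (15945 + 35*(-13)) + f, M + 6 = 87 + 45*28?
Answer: 30383/17979 ≈ 1.6899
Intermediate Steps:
f = 43935 (f = -5*(-8787) = 43935)
M = 1341 (M = -6 + (87 + 45*28) = -6 + (87 + 1260) = -6 + 1347 = 1341)
G = 59425 (G = (15945 + 35*(-13)) + 43935 = (15945 - 455) + 43935 = 15490 + 43935 = 59425)
(G + M)/(l(-123, -145) + 36226) = (59425 + 1341)/((-145 - 123) + 36226) = 60766/(-268 + 36226) = 60766/35958 = 60766*(1/35958) = 30383/17979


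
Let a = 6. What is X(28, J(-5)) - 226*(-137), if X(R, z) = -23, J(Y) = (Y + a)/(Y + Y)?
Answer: 30939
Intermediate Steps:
J(Y) = (6 + Y)/(2*Y) (J(Y) = (Y + 6)/(Y + Y) = (6 + Y)/((2*Y)) = (6 + Y)*(1/(2*Y)) = (6 + Y)/(2*Y))
X(28, J(-5)) - 226*(-137) = -23 - 226*(-137) = -23 + 30962 = 30939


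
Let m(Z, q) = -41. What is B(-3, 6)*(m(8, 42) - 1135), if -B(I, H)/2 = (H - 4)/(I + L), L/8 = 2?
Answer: 4704/13 ≈ 361.85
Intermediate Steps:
L = 16 (L = 8*2 = 16)
B(I, H) = -2*(-4 + H)/(16 + I) (B(I, H) = -2*(H - 4)/(I + 16) = -2*(-4 + H)/(16 + I))
B(-3, 6)*(m(8, 42) - 1135) = (2*(4 - 1*6)/(16 - 3))*(-41 - 1135) = (2*(4 - 6)/13)*(-1176) = (2*(1/13)*(-2))*(-1176) = -4/13*(-1176) = 4704/13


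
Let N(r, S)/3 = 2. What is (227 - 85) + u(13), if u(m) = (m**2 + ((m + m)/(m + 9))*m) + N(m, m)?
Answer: 3656/11 ≈ 332.36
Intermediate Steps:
N(r, S) = 6 (N(r, S) = 3*2 = 6)
u(m) = 6 + m**2 + 2*m**2/(9 + m) (u(m) = (m**2 + ((m + m)/(m + 9))*m) + 6 = (m**2 + ((2*m)/(9 + m))*m) + 6 = (m**2 + (2*m/(9 + m))*m) + 6 = (m**2 + 2*m**2/(9 + m)) + 6 = 6 + m**2 + 2*m**2/(9 + m))
(227 - 85) + u(13) = (227 - 85) + (54 + 13**3 + 6*13 + 11*13**2)/(9 + 13) = 142 + (54 + 2197 + 78 + 11*169)/22 = 142 + (54 + 2197 + 78 + 1859)/22 = 142 + (1/22)*4188 = 142 + 2094/11 = 3656/11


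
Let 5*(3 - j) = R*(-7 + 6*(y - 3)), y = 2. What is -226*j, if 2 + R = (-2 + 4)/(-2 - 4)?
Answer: 10396/15 ≈ 693.07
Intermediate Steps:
R = -7/3 (R = -2 + (-2 + 4)/(-2 - 4) = -2 + 2/(-6) = -2 + 2*(-⅙) = -2 - ⅓ = -7/3 ≈ -2.3333)
j = -46/15 (j = 3 - (-7)*(-7 + 6*(2 - 3))/15 = 3 - (-7)*(-7 + 6*(-1))/15 = 3 - (-7)*(-7 - 6)/15 = 3 - (-7)*(-13)/15 = 3 - ⅕*91/3 = 3 - 91/15 = -46/15 ≈ -3.0667)
-226*j = -226*(-46/15) = 10396/15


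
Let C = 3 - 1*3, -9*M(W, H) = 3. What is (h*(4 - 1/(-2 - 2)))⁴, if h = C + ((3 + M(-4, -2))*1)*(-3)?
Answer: 1336336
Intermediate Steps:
M(W, H) = -⅓ (M(W, H) = -⅑*3 = -⅓)
C = 0 (C = 3 - 3 = 0)
h = -8 (h = 0 + ((3 - ⅓)*1)*(-3) = 0 + ((8/3)*1)*(-3) = 0 + (8/3)*(-3) = 0 - 8 = -8)
(h*(4 - 1/(-2 - 2)))⁴ = (-8*(4 - 1/(-2 - 2)))⁴ = (-8*(4 - 1/(-4)))⁴ = (-8*(4 - 1*(-¼)))⁴ = (-8*(4 + ¼))⁴ = (-8*17/4)⁴ = (-34)⁴ = 1336336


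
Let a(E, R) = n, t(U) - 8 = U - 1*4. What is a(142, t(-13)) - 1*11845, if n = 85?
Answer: -11760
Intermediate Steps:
t(U) = 4 + U (t(U) = 8 + (U - 1*4) = 8 + (U - 4) = 8 + (-4 + U) = 4 + U)
a(E, R) = 85
a(142, t(-13)) - 1*11845 = 85 - 1*11845 = 85 - 11845 = -11760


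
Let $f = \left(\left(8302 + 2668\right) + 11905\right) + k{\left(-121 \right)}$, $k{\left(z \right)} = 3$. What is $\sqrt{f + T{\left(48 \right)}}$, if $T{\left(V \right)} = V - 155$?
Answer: $\sqrt{22771} \approx 150.9$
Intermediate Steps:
$T{\left(V \right)} = -155 + V$
$f = 22878$ ($f = \left(\left(8302 + 2668\right) + 11905\right) + 3 = \left(10970 + 11905\right) + 3 = 22875 + 3 = 22878$)
$\sqrt{f + T{\left(48 \right)}} = \sqrt{22878 + \left(-155 + 48\right)} = \sqrt{22878 - 107} = \sqrt{22771}$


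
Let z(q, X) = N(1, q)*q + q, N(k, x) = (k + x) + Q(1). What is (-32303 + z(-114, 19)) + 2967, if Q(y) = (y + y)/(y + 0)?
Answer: -16796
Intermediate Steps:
Q(y) = 2 (Q(y) = (2*y)/y = 2)
N(k, x) = 2 + k + x (N(k, x) = (k + x) + 2 = 2 + k + x)
z(q, X) = q + q*(3 + q) (z(q, X) = (2 + 1 + q)*q + q = (3 + q)*q + q = q*(3 + q) + q = q + q*(3 + q))
(-32303 + z(-114, 19)) + 2967 = (-32303 - 114*(4 - 114)) + 2967 = (-32303 - 114*(-110)) + 2967 = (-32303 + 12540) + 2967 = -19763 + 2967 = -16796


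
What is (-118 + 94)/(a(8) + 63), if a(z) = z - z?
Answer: -8/21 ≈ -0.38095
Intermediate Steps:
a(z) = 0
(-118 + 94)/(a(8) + 63) = (-118 + 94)/(0 + 63) = -24/63 = -24*1/63 = -8/21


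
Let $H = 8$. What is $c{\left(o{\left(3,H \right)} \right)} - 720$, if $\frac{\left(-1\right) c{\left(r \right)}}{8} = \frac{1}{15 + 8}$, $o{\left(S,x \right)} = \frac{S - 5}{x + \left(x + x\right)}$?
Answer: $- \frac{16568}{23} \approx -720.35$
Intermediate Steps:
$o{\left(S,x \right)} = \frac{-5 + S}{3 x}$ ($o{\left(S,x \right)} = \frac{-5 + S}{x + 2 x} = \frac{-5 + S}{3 x}$)
$c{\left(r \right)} = - \frac{8}{23}$ ($c{\left(r \right)} = - \frac{8}{15 + 8} = - \frac{8}{23}$)
$c{\left(o{\left(3,H \right)} \right)} - 720 = - \frac{8}{23} - 720 = - \frac{16568}{23}$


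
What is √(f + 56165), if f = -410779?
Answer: I*√354614 ≈ 595.5*I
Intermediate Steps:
√(f + 56165) = √(-410779 + 56165) = √(-354614) = I*√354614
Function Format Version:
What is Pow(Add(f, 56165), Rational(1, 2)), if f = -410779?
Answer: Mul(I, Pow(354614, Rational(1, 2))) ≈ Mul(595.50, I)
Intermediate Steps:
Pow(Add(f, 56165), Rational(1, 2)) = Pow(Add(-410779, 56165), Rational(1, 2)) = Pow(-354614, Rational(1, 2)) = Mul(I, Pow(354614, Rational(1, 2)))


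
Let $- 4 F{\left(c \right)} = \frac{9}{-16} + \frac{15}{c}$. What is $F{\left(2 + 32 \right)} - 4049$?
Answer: $- \frac{4405279}{1088} \approx -4049.0$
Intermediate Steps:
$F{\left(c \right)} = \frac{9}{64} - \frac{15}{4 c}$ ($F{\left(c \right)} = - \frac{\frac{9}{-16} + \frac{15}{c}}{4} = - \frac{9 \left(- \frac{1}{16}\right) + \frac{15}{c}}{4} = - \frac{- \frac{9}{16} + \frac{15}{c}}{4} = \frac{9}{64} - \frac{15}{4 c}$)
$F{\left(2 + 32 \right)} - 4049 = \frac{3 \left(-80 + 3 \left(2 + 32\right)\right)}{64 \left(2 + 32\right)} - 4049 = \frac{3 \left(-80 + 3 \cdot 34\right)}{64 \cdot 34} - 4049 = \frac{3}{64} \cdot \frac{1}{34} \left(-80 + 102\right) - 4049 = \frac{3}{64} \cdot \frac{1}{34} \cdot 22 - 4049 = \frac{33}{1088} - 4049 = - \frac{4405279}{1088}$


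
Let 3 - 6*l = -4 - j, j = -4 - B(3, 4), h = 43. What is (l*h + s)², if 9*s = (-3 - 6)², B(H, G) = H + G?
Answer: 3481/9 ≈ 386.78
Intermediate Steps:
B(H, G) = G + H
j = -11 (j = -4 - (4 + 3) = -4 - 1*7 = -4 - 7 = -11)
s = 9 (s = (-3 - 6)²/9 = (⅑)*(-9)² = (⅑)*81 = 9)
l = -⅔ (l = ½ - (-4 - 1*(-11))/6 = ½ - (-4 + 11)/6 = ½ - ⅙*7 = ½ - 7/6 = -⅔ ≈ -0.66667)
(l*h + s)² = (-⅔*43 + 9)² = (-86/3 + 9)² = (-59/3)² = 3481/9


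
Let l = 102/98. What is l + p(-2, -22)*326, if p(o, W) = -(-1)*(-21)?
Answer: -335403/49 ≈ -6845.0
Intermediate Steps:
p(o, W) = -21 (p(o, W) = -1*21 = -21)
l = 51/49 (l = 102*(1/98) = 51/49 ≈ 1.0408)
l + p(-2, -22)*326 = 51/49 - 21*326 = 51/49 - 6846 = -335403/49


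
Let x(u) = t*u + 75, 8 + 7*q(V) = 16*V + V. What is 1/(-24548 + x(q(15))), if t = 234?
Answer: -7/113513 ≈ -6.1667e-5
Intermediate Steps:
q(V) = -8/7 + 17*V/7 (q(V) = -8/7 + (16*V + V)/7 = -8/7 + (17*V)/7 = -8/7 + 17*V/7)
x(u) = 75 + 234*u (x(u) = 234*u + 75 = 75 + 234*u)
1/(-24548 + x(q(15))) = 1/(-24548 + (75 + 234*(-8/7 + (17/7)*15))) = 1/(-24548 + (75 + 234*(-8/7 + 255/7))) = 1/(-24548 + (75 + 234*(247/7))) = 1/(-24548 + (75 + 57798/7)) = 1/(-24548 + 58323/7) = 1/(-113513/7) = -7/113513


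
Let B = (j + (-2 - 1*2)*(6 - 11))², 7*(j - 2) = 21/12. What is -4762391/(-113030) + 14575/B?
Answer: 720016799/10059670 ≈ 71.575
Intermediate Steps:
j = 9/4 (j = 2 + (21/12)/7 = 2 + (21*(1/12))/7 = 2 + (⅐)*(7/4) = 2 + ¼ = 9/4 ≈ 2.2500)
B = 7921/16 (B = (9/4 + (-2 - 1*2)*(6 - 11))² = (9/4 + (-2 - 2)*(-5))² = (9/4 - 4*(-5))² = (9/4 + 20)² = (89/4)² = 7921/16 ≈ 495.06)
-4762391/(-113030) + 14575/B = -4762391/(-113030) + 14575/(7921/16) = -4762391*(-1/113030) + 14575*(16/7921) = 4762391/113030 + 233200/7921 = 720016799/10059670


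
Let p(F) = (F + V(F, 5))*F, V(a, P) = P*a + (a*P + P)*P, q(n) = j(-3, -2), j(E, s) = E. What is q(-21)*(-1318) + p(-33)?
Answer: 36888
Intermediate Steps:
q(n) = -3
V(a, P) = P*a + P*(P + P*a) (V(a, P) = P*a + (P*a + P)*P = P*a + (P + P*a)*P = P*a + P*(P + P*a))
p(F) = F*(25 + 31*F) (p(F) = (F + 5*(5 + F + 5*F))*F = (F + 5*(5 + 6*F))*F = (F + (25 + 30*F))*F = (25 + 31*F)*F = F*(25 + 31*F))
q(-21)*(-1318) + p(-33) = -3*(-1318) - 33*(25 + 31*(-33)) = 3954 - 33*(25 - 1023) = 3954 - 33*(-998) = 3954 + 32934 = 36888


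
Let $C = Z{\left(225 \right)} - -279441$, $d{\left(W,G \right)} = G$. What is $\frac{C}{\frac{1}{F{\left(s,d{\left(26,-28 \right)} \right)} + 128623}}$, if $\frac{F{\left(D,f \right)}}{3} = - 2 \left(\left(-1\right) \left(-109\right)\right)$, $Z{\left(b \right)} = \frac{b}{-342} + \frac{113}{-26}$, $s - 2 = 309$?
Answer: $\frac{8832508806579}{247} \approx 3.5759 \cdot 10^{10}$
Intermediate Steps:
$s = 311$ ($s = 2 + 309 = 311$)
$Z{\left(b \right)} = - \frac{113}{26} - \frac{b}{342}$ ($Z{\left(b \right)} = b \left(- \frac{1}{342}\right) + 113 \left(- \frac{1}{26}\right) = - \frac{b}{342} - \frac{113}{26} = - \frac{113}{26} - \frac{b}{342}$)
$F{\left(D,f \right)} = -654$ ($F{\left(D,f \right)} = 3 \left(- 2 \left(\left(-1\right) \left(-109\right)\right)\right) = 3 \left(\left(-2\right) 109\right) = 3 \left(-218\right) = -654$)
$C = \frac{69020691}{247}$ ($C = \left(- \frac{113}{26} - \frac{25}{38}\right) - -279441 = \left(- \frac{113}{26} - \frac{25}{38}\right) + 279441 = - \frac{1236}{247} + 279441 = \frac{69020691}{247} \approx 2.7944 \cdot 10^{5}$)
$\frac{C}{\frac{1}{F{\left(s,d{\left(26,-28 \right)} \right)} + 128623}} = \frac{69020691}{247 \frac{1}{-654 + 128623}} = \frac{69020691}{247 \cdot \frac{1}{127969}} = \frac{69020691 \frac{1}{\frac{1}{127969}}}{247} = \frac{69020691}{247} \cdot 127969 = \frac{8832508806579}{247}$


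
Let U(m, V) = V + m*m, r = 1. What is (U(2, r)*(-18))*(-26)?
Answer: 2340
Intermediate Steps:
U(m, V) = V + m²
(U(2, r)*(-18))*(-26) = ((1 + 2²)*(-18))*(-26) = ((1 + 4)*(-18))*(-26) = (5*(-18))*(-26) = -90*(-26) = 2340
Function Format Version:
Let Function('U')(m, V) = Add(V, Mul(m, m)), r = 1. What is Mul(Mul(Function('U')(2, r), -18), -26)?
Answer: 2340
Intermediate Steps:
Function('U')(m, V) = Add(V, Pow(m, 2))
Mul(Mul(Function('U')(2, r), -18), -26) = Mul(Mul(Add(1, Pow(2, 2)), -18), -26) = Mul(Mul(Add(1, 4), -18), -26) = Mul(Mul(5, -18), -26) = Mul(-90, -26) = 2340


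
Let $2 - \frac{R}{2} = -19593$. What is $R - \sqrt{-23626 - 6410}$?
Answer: $39190 - 2 i \sqrt{7509} \approx 39190.0 - 173.31 i$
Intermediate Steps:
$R = 39190$ ($R = 4 - -39186 = 4 + 39186 = 39190$)
$R - \sqrt{-23626 - 6410} = 39190 - \sqrt{-23626 - 6410} = 39190 - \sqrt{-30036} = 39190 - 2 i \sqrt{7509}$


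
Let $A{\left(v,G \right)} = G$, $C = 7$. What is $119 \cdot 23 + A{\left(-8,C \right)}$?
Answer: $2744$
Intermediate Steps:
$119 \cdot 23 + A{\left(-8,C \right)} = 119 \cdot 23 + 7 = 2737 + 7 = 2744$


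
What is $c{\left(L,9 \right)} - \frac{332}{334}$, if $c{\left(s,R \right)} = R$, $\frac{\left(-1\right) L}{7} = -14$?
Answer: $\frac{1337}{167} \approx 8.006$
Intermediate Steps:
$L = 98$ ($L = \left(-7\right) \left(-14\right) = 98$)
$c{\left(L,9 \right)} - \frac{332}{334} = 9 - \frac{332}{334} = 9 - \frac{166}{167} = \frac{1337}{167}$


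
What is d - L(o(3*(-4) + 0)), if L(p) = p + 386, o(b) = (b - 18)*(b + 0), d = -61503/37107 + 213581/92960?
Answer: -920549281/1235040 ≈ -745.36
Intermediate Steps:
d = 790559/1235040 (d = -61503*1/37107 + 213581*(1/92960) = -1079/651 + 213581/92960 = 790559/1235040 ≈ 0.64011)
o(b) = b*(-18 + b) (o(b) = (-18 + b)*b = b*(-18 + b))
L(p) = 386 + p
d - L(o(3*(-4) + 0)) = 790559/1235040 - (386 + (3*(-4) + 0)*(-18 + (3*(-4) + 0))) = 790559/1235040 - (386 + (-12 + 0)*(-18 + (-12 + 0))) = 790559/1235040 - (386 - 12*(-18 - 12)) = 790559/1235040 - (386 - 12*(-30)) = 790559/1235040 - (386 + 360) = 790559/1235040 - 1*746 = 790559/1235040 - 746 = -920549281/1235040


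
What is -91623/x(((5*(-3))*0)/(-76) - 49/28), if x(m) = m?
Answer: 52356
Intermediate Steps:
-91623/x(((5*(-3))*0)/(-76) - 49/28) = -91623/(((5*(-3))*0)/(-76) - 49/28) = -91623/(-15*0*(-1/76) - 49*1/28) = -91623/(0*(-1/76) - 7/4) = -91623/(0 - 7/4) = -91623/(-7/4) = -91623*(-4/7) = 52356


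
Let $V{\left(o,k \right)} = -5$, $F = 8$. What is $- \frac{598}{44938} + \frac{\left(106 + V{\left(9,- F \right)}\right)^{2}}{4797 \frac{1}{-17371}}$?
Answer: $- \frac{3981543533102}{107783793} \approx -36940.0$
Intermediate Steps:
$- \frac{598}{44938} + \frac{\left(106 + V{\left(9,- F \right)}\right)^{2}}{4797 \frac{1}{-17371}} = - \frac{598}{44938} + \frac{\left(106 - 5\right)^{2}}{4797 \frac{1}{-17371}} = \left(-598\right) \frac{1}{44938} + \frac{101^{2}}{4797 \left(- \frac{1}{17371}\right)} = - \frac{299}{22469} + \frac{10201}{- \frac{4797}{17371}} = - \frac{299}{22469} + 10201 \left(- \frac{17371}{4797}\right) = - \frac{299}{22469} - \frac{177201571}{4797} = - \frac{3981543533102}{107783793}$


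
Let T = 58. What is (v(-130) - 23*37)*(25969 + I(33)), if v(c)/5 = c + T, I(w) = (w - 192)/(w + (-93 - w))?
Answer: -974966412/31 ≈ -3.1451e+7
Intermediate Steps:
I(w) = 64/31 - w/93 (I(w) = (-192 + w)/(-93) = (-192 + w)*(-1/93) = 64/31 - w/93)
v(c) = 290 + 5*c (v(c) = 5*(c + 58) = 5*(58 + c) = 290 + 5*c)
(v(-130) - 23*37)*(25969 + I(33)) = ((290 + 5*(-130)) - 23*37)*(25969 + (64/31 - 1/93*33)) = ((290 - 650) - 851)*(25969 + (64/31 - 11/31)) = (-360 - 851)*(25969 + 53/31) = -1211*805092/31 = -974966412/31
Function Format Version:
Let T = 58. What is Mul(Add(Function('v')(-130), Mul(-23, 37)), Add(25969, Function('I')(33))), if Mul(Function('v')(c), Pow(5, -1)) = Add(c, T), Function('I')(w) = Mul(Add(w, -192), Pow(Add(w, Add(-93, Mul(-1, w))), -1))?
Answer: Rational(-974966412, 31) ≈ -3.1451e+7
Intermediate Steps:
Function('I')(w) = Add(Rational(64, 31), Mul(Rational(-1, 93), w)) (Function('I')(w) = Mul(Add(-192, w), Pow(-93, -1)) = Mul(Add(-192, w), Rational(-1, 93)) = Add(Rational(64, 31), Mul(Rational(-1, 93), w)))
Function('v')(c) = Add(290, Mul(5, c)) (Function('v')(c) = Mul(5, Add(c, 58)) = Mul(5, Add(58, c)) = Add(290, Mul(5, c)))
Mul(Add(Function('v')(-130), Mul(-23, 37)), Add(25969, Function('I')(33))) = Mul(Add(Add(290, Mul(5, -130)), Mul(-23, 37)), Add(25969, Add(Rational(64, 31), Mul(Rational(-1, 93), 33)))) = Mul(Add(Add(290, -650), -851), Add(25969, Add(Rational(64, 31), Rational(-11, 31)))) = Mul(Add(-360, -851), Add(25969, Rational(53, 31))) = Mul(-1211, Rational(805092, 31)) = Rational(-974966412, 31)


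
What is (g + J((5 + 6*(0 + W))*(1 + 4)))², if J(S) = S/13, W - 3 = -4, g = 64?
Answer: 683929/169 ≈ 4046.9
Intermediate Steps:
W = -1 (W = 3 - 4 = -1)
J(S) = S/13 (J(S) = S*(1/13) = S/13)
(g + J((5 + 6*(0 + W))*(1 + 4)))² = (64 + ((5 + 6*(0 - 1))*(1 + 4))/13)² = (64 + ((5 + 6*(-1))*5)/13)² = (64 + ((5 - 6)*5)/13)² = (64 + (-1*5)/13)² = (64 + (1/13)*(-5))² = (64 - 5/13)² = (827/13)² = 683929/169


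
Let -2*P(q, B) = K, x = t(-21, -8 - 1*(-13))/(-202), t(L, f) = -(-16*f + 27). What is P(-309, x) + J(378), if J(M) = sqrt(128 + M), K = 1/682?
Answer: -1/1364 + sqrt(506) ≈ 22.494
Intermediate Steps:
t(L, f) = -27 + 16*f (t(L, f) = -(27 - 16*f) = -27 + 16*f)
K = 1/682 ≈ 0.0014663
x = -53/202 (x = (-27 + 16*(-8 - 1*(-13)))/(-202) = (-27 + 16*(-8 + 13))*(-1/202) = (-27 + 16*5)*(-1/202) = (-27 + 80)*(-1/202) = 53*(-1/202) = -53/202 ≈ -0.26238)
P(q, B) = -1/1364 (P(q, B) = -1/2*1/682 = -1/1364)
P(-309, x) + J(378) = -1/1364 + sqrt(128 + 378) = -1/1364 + sqrt(506)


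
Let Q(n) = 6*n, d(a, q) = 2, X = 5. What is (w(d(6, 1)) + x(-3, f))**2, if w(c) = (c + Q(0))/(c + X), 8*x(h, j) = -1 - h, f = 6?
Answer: 225/784 ≈ 0.28699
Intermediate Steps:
x(h, j) = -1/8 - h/8 (x(h, j) = (-1 - h)/8 = -1/8 - h/8)
w(c) = c/(5 + c) (w(c) = (c + 6*0)/(c + 5) = (c + 0)/(5 + c) = c/(5 + c))
(w(d(6, 1)) + x(-3, f))**2 = (2/(5 + 2) + (-1/8 - 1/8*(-3)))**2 = (2/7 + (-1/8 + 3/8))**2 = (2*(1/7) + 1/4)**2 = (2/7 + 1/4)**2 = (15/28)**2 = 225/784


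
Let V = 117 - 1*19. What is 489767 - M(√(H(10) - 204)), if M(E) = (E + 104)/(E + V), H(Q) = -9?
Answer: 4808032234/9817 + 6*I*√213/9817 ≈ 4.8977e+5 + 0.0089199*I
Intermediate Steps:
V = 98 (V = 117 - 19 = 98)
M(E) = (104 + E)/(98 + E) (M(E) = (E + 104)/(E + 98) = (104 + E)/(98 + E))
489767 - M(√(H(10) - 204)) = 489767 - (104 + √(-9 - 204))/(98 + √(-9 - 204)) = 489767 - (104 + √(-213))/(98 + √(-213)) = 489767 - (104 + I*√213)/(98 + I*√213)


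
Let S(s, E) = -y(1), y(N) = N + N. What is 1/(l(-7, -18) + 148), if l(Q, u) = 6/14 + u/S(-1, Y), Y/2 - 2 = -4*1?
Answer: 7/1102 ≈ 0.0063521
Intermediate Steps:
y(N) = 2*N
Y = -4 (Y = 4 + 2*(-4*1) = 4 + 2*(-4) = 4 - 8 = -4)
S(s, E) = -2
l(Q, u) = 3/7 - u/2 (l(Q, u) = 6/14 + u/(-2) = 6*(1/14) + u*(-1/2) = 3/7 - u/2)
1/(l(-7, -18) + 148) = 1/((3/7 - 1/2*(-18)) + 148) = 1/((3/7 + 9) + 148) = 1/(66/7 + 148) = 1/(1102/7) = 7/1102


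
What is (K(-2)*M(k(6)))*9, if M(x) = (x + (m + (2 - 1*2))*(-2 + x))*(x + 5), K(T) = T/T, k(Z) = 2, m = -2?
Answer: 126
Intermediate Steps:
K(T) = 1
M(x) = (4 - x)*(5 + x) (M(x) = (x + (-2 + (2 - 1*2))*(-2 + x))*(x + 5) = (x + (-2 + (2 - 2))*(-2 + x))*(5 + x) = (x + (-2 + 0)*(-2 + x))*(5 + x) = (x - 2*(-2 + x))*(5 + x) = (x + (4 - 2*x))*(5 + x) = (4 - x)*(5 + x))
(K(-2)*M(k(6)))*9 = (1*(20 - 1*2 - 1*2**2))*9 = (1*(20 - 2 - 1*4))*9 = (1*(20 - 2 - 4))*9 = (1*14)*9 = 14*9 = 126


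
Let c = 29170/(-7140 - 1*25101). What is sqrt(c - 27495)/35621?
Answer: I*sqrt(28581500287065)/1148456661 ≈ 0.0046551*I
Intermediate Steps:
c = -29170/32241 (c = 29170/(-7140 - 25101) = 29170/(-32241) = 29170*(-1/32241) = -29170/32241 ≈ -0.90475)
sqrt(c - 27495)/35621 = sqrt(-29170/32241 - 27495)/35621 = sqrt(-886495465/32241)*(1/35621) = (I*sqrt(28581500287065)/32241)*(1/35621) = I*sqrt(28581500287065)/1148456661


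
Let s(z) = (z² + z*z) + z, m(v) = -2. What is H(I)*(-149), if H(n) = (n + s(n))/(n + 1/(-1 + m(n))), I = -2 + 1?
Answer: 0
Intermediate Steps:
s(z) = z + 2*z² (s(z) = (z² + z²) + z = 2*z² + z = z + 2*z²)
I = -1
H(n) = (n + n*(1 + 2*n))/(-⅓ + n) (H(n) = (n + n*(1 + 2*n))/(n + 1/(-1 - 2)) = (n + n*(1 + 2*n))/(n + 1/(-3)) = (n + n*(1 + 2*n))/(n - ⅓) = (n + n*(1 + 2*n))/(-⅓ + n))
H(I)*(-149) = (6*(-1)*(1 - 1)/(-1 + 3*(-1)))*(-149) = (6*(-1)*0/(-1 - 3))*(-149) = (6*(-1)*0/(-4))*(-149) = (6*(-1)*(-¼)*0)*(-149) = 0*(-149) = 0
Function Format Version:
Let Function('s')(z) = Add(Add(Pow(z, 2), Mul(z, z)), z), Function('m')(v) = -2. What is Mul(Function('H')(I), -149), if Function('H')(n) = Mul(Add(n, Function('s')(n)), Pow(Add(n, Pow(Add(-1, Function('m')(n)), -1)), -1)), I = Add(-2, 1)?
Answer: 0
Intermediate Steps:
Function('s')(z) = Add(z, Mul(2, Pow(z, 2))) (Function('s')(z) = Add(Add(Pow(z, 2), Pow(z, 2)), z) = Add(Mul(2, Pow(z, 2)), z) = Add(z, Mul(2, Pow(z, 2))))
I = -1
Function('H')(n) = Mul(Pow(Add(Rational(-1, 3), n), -1), Add(n, Mul(n, Add(1, Mul(2, n))))) (Function('H')(n) = Mul(Add(n, Mul(n, Add(1, Mul(2, n)))), Pow(Add(n, Pow(Add(-1, -2), -1)), -1)) = Mul(Add(n, Mul(n, Add(1, Mul(2, n)))), Pow(Add(n, Pow(-3, -1)), -1)) = Mul(Add(n, Mul(n, Add(1, Mul(2, n)))), Pow(Add(n, Rational(-1, 3)), -1)) = Mul(Add(n, Mul(n, Add(1, Mul(2, n)))), Pow(Add(Rational(-1, 3), n), -1)) = Mul(Pow(Add(Rational(-1, 3), n), -1), Add(n, Mul(n, Add(1, Mul(2, n))))))
Mul(Function('H')(I), -149) = Mul(Mul(6, -1, Pow(Add(-1, Mul(3, -1)), -1), Add(1, -1)), -149) = Mul(Mul(6, -1, Pow(Add(-1, -3), -1), 0), -149) = Mul(Mul(6, -1, Pow(-4, -1), 0), -149) = Mul(Mul(6, -1, Rational(-1, 4), 0), -149) = Mul(0, -149) = 0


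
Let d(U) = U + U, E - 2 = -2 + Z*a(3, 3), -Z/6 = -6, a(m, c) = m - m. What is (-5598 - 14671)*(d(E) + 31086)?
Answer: -630082134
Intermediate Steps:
a(m, c) = 0
Z = 36 (Z = -6*(-6) = 36)
E = 0 (E = 2 + (-2 + 36*0) = 2 + (-2 + 0) = 2 - 2 = 0)
d(U) = 2*U
(-5598 - 14671)*(d(E) + 31086) = (-5598 - 14671)*(2*0 + 31086) = -20269*(0 + 31086) = -20269*31086 = -630082134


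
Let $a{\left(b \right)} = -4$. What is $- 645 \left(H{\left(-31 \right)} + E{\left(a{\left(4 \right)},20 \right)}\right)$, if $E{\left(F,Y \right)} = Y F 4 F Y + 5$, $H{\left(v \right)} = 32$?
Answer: $-16535865$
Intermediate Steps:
$E{\left(F,Y \right)} = 5 + 4 F^{2} Y^{2}$ ($E{\left(F,Y \right)} = F Y 4 F Y + 5 = 4 F Y F Y + 5 = 4 Y F^{2} Y + 5 = 4 F^{2} Y^{2} + 5 = 5 + 4 F^{2} Y^{2}$)
$- 645 \left(H{\left(-31 \right)} + E{\left(a{\left(4 \right)},20 \right)}\right) = - 645 \left(32 + \left(5 + 4 \left(-4\right)^{2} \cdot 20^{2}\right)\right) = - 645 \left(32 + \left(5 + 4 \cdot 16 \cdot 400\right)\right) = - 645 \left(32 + \left(5 + 25600\right)\right) = - 645 \left(32 + 25605\right) = \left(-645\right) 25637 = -16535865$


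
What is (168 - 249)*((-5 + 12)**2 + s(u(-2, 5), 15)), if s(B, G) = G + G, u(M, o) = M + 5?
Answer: -6399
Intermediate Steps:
u(M, o) = 5 + M
s(B, G) = 2*G
(168 - 249)*((-5 + 12)**2 + s(u(-2, 5), 15)) = (168 - 249)*((-5 + 12)**2 + 2*15) = -81*(7**2 + 30) = -81*(49 + 30) = -81*79 = -6399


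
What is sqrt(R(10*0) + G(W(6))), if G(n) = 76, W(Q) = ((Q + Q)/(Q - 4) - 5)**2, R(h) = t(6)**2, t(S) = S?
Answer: 4*sqrt(7) ≈ 10.583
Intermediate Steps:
R(h) = 36 (R(h) = 6**2 = 36)
W(Q) = (-5 + 2*Q/(-4 + Q))**2 (W(Q) = ((2*Q)/(-4 + Q) - 5)**2 = (2*Q/(-4 + Q) - 5)**2 = (-5 + 2*Q/(-4 + Q))**2)
sqrt(R(10*0) + G(W(6))) = sqrt(36 + 76) = sqrt(112) = 4*sqrt(7)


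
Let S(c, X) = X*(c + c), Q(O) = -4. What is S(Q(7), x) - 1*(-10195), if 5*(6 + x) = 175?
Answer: 9963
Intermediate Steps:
x = 29 (x = -6 + (⅕)*175 = -6 + 35 = 29)
S(c, X) = 2*X*c (S(c, X) = X*(2*c) = 2*X*c)
S(Q(7), x) - 1*(-10195) = 2*29*(-4) - 1*(-10195) = -232 + 10195 = 9963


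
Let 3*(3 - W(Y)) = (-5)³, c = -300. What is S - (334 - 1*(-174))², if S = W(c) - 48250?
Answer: -918808/3 ≈ -3.0627e+5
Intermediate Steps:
W(Y) = 134/3 (W(Y) = 3 - ⅓*(-5)³ = 3 - ⅓*(-125) = 3 + 125/3 = 134/3)
S = -144616/3 (S = 134/3 - 48250 = -144616/3 ≈ -48205.)
S - (334 - 1*(-174))² = -144616/3 - (334 - 1*(-174))² = -144616/3 - (334 + 174)² = -144616/3 - 1*508² = -144616/3 - 1*258064 = -144616/3 - 258064 = -918808/3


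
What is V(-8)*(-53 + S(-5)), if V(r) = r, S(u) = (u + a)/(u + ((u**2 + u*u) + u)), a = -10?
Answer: 427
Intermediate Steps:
S(u) = (-10 + u)/(2*u + 2*u**2) (S(u) = (u - 10)/(u + ((u**2 + u*u) + u)) = (-10 + u)/(u + ((u**2 + u**2) + u)) = (-10 + u)/(u + (2*u**2 + u)) = (-10 + u)/(u + (u + 2*u**2)) = (-10 + u)/(2*u + 2*u**2))
V(-8)*(-53 + S(-5)) = -8*(-53 + (1/2)*(-10 - 5)/(-5*(1 - 5))) = -8*(-53 + (1/2)*(-1/5)*(-15)/(-4)) = -8*(-53 + (1/2)*(-1/5)*(-1/4)*(-15)) = -8*(-53 - 3/8) = -8*(-427/8) = 427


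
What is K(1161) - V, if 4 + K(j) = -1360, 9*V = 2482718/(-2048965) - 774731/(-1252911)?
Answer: -31513065354635057/23104537084035 ≈ -1363.9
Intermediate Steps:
V = -1523227988683/23104537084035 (V = (2482718/(-2048965) - 774731/(-1252911))/9 = (2482718*(-1/2048965) - 774731*(-1/1252911))/9 = (-2482718/2048965 + 774731/1252911)/9 = (⅑)*(-1523227988683/2567170787115) = -1523227988683/23104537084035 ≈ -0.065928)
K(j) = -1364 (K(j) = -4 - 1360 = -1364)
K(1161) - V = -1364 - 1*(-1523227988683/23104537084035) = -1364 + 1523227988683/23104537084035 = -31513065354635057/23104537084035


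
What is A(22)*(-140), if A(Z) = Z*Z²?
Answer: -1490720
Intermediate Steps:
A(Z) = Z³
A(22)*(-140) = 22³*(-140) = 10648*(-140) = -1490720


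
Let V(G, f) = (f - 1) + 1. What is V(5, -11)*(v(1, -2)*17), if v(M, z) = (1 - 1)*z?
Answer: 0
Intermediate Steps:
v(M, z) = 0 (v(M, z) = 0*z = 0)
V(G, f) = f (V(G, f) = (-1 + f) + 1 = f)
V(5, -11)*(v(1, -2)*17) = -0*17 = -11*0 = 0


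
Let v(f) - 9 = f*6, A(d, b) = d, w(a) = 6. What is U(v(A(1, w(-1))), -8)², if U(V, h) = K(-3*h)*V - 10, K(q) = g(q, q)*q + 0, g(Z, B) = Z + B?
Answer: 298252900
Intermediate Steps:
g(Z, B) = B + Z
v(f) = 9 + 6*f (v(f) = 9 + f*6 = 9 + 6*f)
K(q) = 2*q² (K(q) = (q + q)*q + 0 = (2*q)*q + 0 = 2*q² + 0 = 2*q²)
U(V, h) = -10 + 18*V*h² (U(V, h) = (2*(-3*h)²)*V - 10 = (2*(9*h²))*V - 10 = (18*h²)*V - 10 = 18*V*h² - 10 = -10 + 18*V*h²)
U(v(A(1, w(-1))), -8)² = (-10 + 18*(9 + 6*1)*(-8)²)² = (-10 + 18*(9 + 6)*64)² = (-10 + 18*15*64)² = (-10 + 17280)² = 17270² = 298252900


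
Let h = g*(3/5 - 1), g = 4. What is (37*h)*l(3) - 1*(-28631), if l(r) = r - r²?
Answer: 144931/5 ≈ 28986.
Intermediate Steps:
h = -8/5 (h = 4*(3/5 - 1) = 4*(3*(⅕) - 1) = 4*(⅗ - 1) = 4*(-⅖) = -8/5 ≈ -1.6000)
(37*h)*l(3) - 1*(-28631) = (37*(-8/5))*(3*(1 - 1*3)) - 1*(-28631) = -888*(1 - 3)/5 + 28631 = -888*(-2)/5 + 28631 = -296/5*(-6) + 28631 = 1776/5 + 28631 = 144931/5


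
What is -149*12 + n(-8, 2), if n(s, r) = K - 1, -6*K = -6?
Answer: -1788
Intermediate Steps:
K = 1 (K = -⅙*(-6) = 1)
n(s, r) = 0 (n(s, r) = 1 - 1 = 0)
-149*12 + n(-8, 2) = -149*12 + 0 = -1788 + 0 = -1788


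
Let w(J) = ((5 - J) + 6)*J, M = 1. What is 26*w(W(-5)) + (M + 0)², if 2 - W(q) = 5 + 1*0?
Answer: -1091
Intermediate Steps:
W(q) = -3 (W(q) = 2 - (5 + 1*0) = 2 - (5 + 0) = 2 - 1*5 = 2 - 5 = -3)
w(J) = J*(11 - J) (w(J) = (11 - J)*J = J*(11 - J))
26*w(W(-5)) + (M + 0)² = 26*(-3*(11 - 1*(-3))) + (1 + 0)² = 26*(-3*(11 + 3)) + 1² = 26*(-3*14) + 1 = 26*(-42) + 1 = -1092 + 1 = -1091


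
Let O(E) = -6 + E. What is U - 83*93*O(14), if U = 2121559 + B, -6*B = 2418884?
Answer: 4969979/3 ≈ 1.6567e+6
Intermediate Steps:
B = -1209442/3 (B = -⅙*2418884 = -1209442/3 ≈ -4.0315e+5)
U = 5155235/3 (U = 2121559 - 1209442/3 = 5155235/3 ≈ 1.7184e+6)
U - 83*93*O(14) = 5155235/3 - 83*93*(-6 + 14) = 5155235/3 - 7719*8 = 5155235/3 - 1*61752 = 5155235/3 - 61752 = 4969979/3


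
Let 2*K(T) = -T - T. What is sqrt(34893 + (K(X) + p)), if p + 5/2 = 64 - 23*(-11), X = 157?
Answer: 3*sqrt(15578)/2 ≈ 187.22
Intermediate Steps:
K(T) = -T (K(T) = (-T - T)/2 = (-2*T)/2 = -T)
p = 629/2 (p = -5/2 + (64 - 23*(-11)) = -5/2 + (64 + 253) = -5/2 + 317 = 629/2 ≈ 314.50)
sqrt(34893 + (K(X) + p)) = sqrt(34893 + (-1*157 + 629/2)) = sqrt(34893 + (-157 + 629/2)) = sqrt(34893 + 315/2) = sqrt(70101/2) = 3*sqrt(15578)/2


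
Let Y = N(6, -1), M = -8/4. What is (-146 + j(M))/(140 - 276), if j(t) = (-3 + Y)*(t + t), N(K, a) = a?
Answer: 65/68 ≈ 0.95588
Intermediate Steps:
M = -2 (M = -8*¼ = -2)
Y = -1
j(t) = -8*t (j(t) = (-3 - 1)*(t + t) = -8*t)
(-146 + j(M))/(140 - 276) = (-146 - 8*(-2))/(140 - 276) = (-146 + 16)/(-136) = -130*(-1/136) = 65/68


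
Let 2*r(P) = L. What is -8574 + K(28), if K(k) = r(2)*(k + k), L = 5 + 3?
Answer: -8350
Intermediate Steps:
L = 8
r(P) = 4 (r(P) = (½)*8 = 4)
K(k) = 8*k (K(k) = 4*(k + k) = 4*(2*k) = 8*k)
-8574 + K(28) = -8574 + 8*28 = -8574 + 224 = -8350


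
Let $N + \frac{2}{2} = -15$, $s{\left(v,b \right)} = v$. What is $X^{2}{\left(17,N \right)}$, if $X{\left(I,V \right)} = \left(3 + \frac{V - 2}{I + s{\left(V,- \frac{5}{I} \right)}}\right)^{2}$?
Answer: $50625$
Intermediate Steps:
$N = -16$ ($N = -1 - 15 = -16$)
$X{\left(I,V \right)} = \left(3 + \frac{-2 + V}{I + V}\right)^{2}$ ($X{\left(I,V \right)} = \left(3 + \frac{V - 2}{I + V}\right)^{2} = \left(3 + \frac{-2 + V}{I + V}\right)^{2}$)
$X^{2}{\left(17,N \right)} = \left(\frac{\left(-2 + 3 \cdot 17 + 4 \left(-16\right)\right)^{2}}{\left(17 - 16\right)^{2}}\right)^{2} = \left(1^{-2} \left(-2 + 51 - 64\right)^{2}\right)^{2} = \left(1 \left(-15\right)^{2}\right)^{2} = \left(1 \cdot 225\right)^{2} = 225^{2} = 50625$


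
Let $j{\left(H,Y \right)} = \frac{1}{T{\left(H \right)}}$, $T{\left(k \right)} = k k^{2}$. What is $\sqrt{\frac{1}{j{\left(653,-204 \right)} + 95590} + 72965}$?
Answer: $\frac{44 \sqrt{2966680215278971268552217473}}{8872188303477} \approx 270.12$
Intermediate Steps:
$T{\left(k \right)} = k^{3}$
$j{\left(H,Y \right)} = \frac{1}{H^{3}}$
$\sqrt{\frac{1}{j{\left(653,-204 \right)} + 95590} + 72965} = \sqrt{\frac{1}{\frac{1}{278445077} + 95590} + 72965} = \sqrt{\frac{1}{\frac{26616564910431}{278445077}} + 72965} = \sqrt{\frac{278445077}{26616564910431} + 72965} = \sqrt{\frac{1942077658968042992}{26616564910431}} = \frac{44 \sqrt{2966680215278971268552217473}}{8872188303477}$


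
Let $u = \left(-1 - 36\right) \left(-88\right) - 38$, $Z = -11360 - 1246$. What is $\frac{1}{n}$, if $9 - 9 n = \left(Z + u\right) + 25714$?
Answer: $- \frac{1}{1813} \approx -0.00055157$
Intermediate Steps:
$Z = -12606$
$u = 3218$ ($u = \left(-37\right) \left(-88\right) - 38 = 3256 - 38 = 3218$)
$n = -1813$ ($n = 1 - \frac{\left(-12606 + 3218\right) + 25714}{9} = 1 - \frac{-9388 + 25714}{9} = 1 - 1814 = -1813$)
$\frac{1}{n} = \frac{1}{-1813} = - \frac{1}{1813}$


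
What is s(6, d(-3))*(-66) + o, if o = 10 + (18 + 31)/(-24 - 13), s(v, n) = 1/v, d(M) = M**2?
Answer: -86/37 ≈ -2.3243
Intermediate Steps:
o = 321/37 (o = 10 + 49/(-37) = 10 + 49*(-1/37) = 10 - 49/37 = 321/37 ≈ 8.6757)
s(6, d(-3))*(-66) + o = -66/6 + 321/37 = (1/6)*(-66) + 321/37 = -11 + 321/37 = -86/37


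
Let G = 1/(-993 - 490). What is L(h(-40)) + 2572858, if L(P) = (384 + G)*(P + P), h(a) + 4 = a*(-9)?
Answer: 4221011766/1483 ≈ 2.8463e+6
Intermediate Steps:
h(a) = -4 - 9*a (h(a) = -4 + a*(-9) = -4 - 9*a)
G = -1/1483 (G = 1/(-1483) = -1/1483 ≈ -0.00067431)
L(P) = 1138942*P/1483 (L(P) = (384 - 1/1483)*(P + P) = 569471*(2*P)/1483 = 1138942*P/1483)
L(h(-40)) + 2572858 = 1138942*(-4 - 9*(-40))/1483 + 2572858 = 1138942*(-4 + 360)/1483 + 2572858 = (1138942/1483)*356 + 2572858 = 405463352/1483 + 2572858 = 4221011766/1483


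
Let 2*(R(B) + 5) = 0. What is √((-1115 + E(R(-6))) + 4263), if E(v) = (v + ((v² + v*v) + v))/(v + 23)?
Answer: 8*√443/3 ≈ 56.127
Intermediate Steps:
R(B) = -5 (R(B) = -5 + (½)*0 = -5 + 0 = -5)
E(v) = (2*v + 2*v²)/(23 + v) (E(v) = (v + ((v² + v²) + v))/(23 + v) = (v + (2*v² + v))/(23 + v) = (v + (v + 2*v²))/(23 + v) = (2*v + 2*v²)/(23 + v))
√((-1115 + E(R(-6))) + 4263) = √((-1115 + 2*(-5)*(1 - 5)/(23 - 5)) + 4263) = √((-1115 + 2*(-5)*(-4)/18) + 4263) = √((-1115 + 2*(-5)*(1/18)*(-4)) + 4263) = √((-1115 + 20/9) + 4263) = √(-10015/9 + 4263) = √(28352/9) = 8*√443/3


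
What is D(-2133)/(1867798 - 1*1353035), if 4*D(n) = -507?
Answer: -507/2059052 ≈ -0.00024623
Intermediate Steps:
D(n) = -507/4 (D(n) = (¼)*(-507) = -507/4)
D(-2133)/(1867798 - 1*1353035) = -507/(4*(1867798 - 1*1353035)) = -507/(4*(1867798 - 1353035)) = -507/4/514763 = -507/4*1/514763 = -507/2059052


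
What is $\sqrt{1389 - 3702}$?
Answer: $3 i \sqrt{257} \approx 48.094 i$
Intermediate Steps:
$\sqrt{1389 - 3702} = \sqrt{-2313} = 3 i \sqrt{257}$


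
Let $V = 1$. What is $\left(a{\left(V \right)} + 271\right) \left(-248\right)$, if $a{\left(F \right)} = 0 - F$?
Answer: $-66960$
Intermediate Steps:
$a{\left(F \right)} = - F$
$\left(a{\left(V \right)} + 271\right) \left(-248\right) = \left(\left(-1\right) 1 + 271\right) \left(-248\right) = \left(-1 + 271\right) \left(-248\right) = 270 \left(-248\right) = -66960$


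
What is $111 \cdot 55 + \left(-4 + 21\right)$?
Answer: $6122$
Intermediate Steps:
$111 \cdot 55 + \left(-4 + 21\right) = 6105 + 17 = 6122$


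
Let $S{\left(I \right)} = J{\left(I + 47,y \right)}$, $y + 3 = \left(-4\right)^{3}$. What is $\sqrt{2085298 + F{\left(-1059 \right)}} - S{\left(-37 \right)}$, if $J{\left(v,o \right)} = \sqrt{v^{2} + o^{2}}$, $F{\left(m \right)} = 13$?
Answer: $\sqrt{2085311} - \sqrt{4589} \approx 1376.3$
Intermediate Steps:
$y = -67$ ($y = -3 + \left(-4\right)^{3} = -3 - 64 = -67$)
$J{\left(v,o \right)} = \sqrt{o^{2} + v^{2}}$
$S{\left(I \right)} = \sqrt{4489 + \left(47 + I\right)^{2}}$ ($S{\left(I \right)} = \sqrt{\left(-67\right)^{2} + \left(I + 47\right)^{2}} = \sqrt{4489 + \left(47 + I\right)^{2}}$)
$\sqrt{2085298 + F{\left(-1059 \right)}} - S{\left(-37 \right)} = \sqrt{2085298 + 13} - \sqrt{4489 + \left(47 - 37\right)^{2}} = \sqrt{2085311} - \sqrt{4489 + 10^{2}} = \sqrt{2085311} - \sqrt{4489 + 100} = \sqrt{2085311} - \sqrt{4589}$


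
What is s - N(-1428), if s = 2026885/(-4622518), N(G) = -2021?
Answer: 9340081993/4622518 ≈ 2020.6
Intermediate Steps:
s = -2026885/4622518 (s = 2026885*(-1/4622518) = -2026885/4622518 ≈ -0.43848)
s - N(-1428) = -2026885/4622518 - 1*(-2021) = -2026885/4622518 + 2021 = 9340081993/4622518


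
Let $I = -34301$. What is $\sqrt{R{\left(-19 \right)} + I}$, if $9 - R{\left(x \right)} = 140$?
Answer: $8 i \sqrt{538} \approx 185.56 i$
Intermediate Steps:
$R{\left(x \right)} = -131$ ($R{\left(x \right)} = 9 - 140 = -131$)
$\sqrt{R{\left(-19 \right)} + I} = \sqrt{-131 - 34301} = \sqrt{-34432} = 8 i \sqrt{538}$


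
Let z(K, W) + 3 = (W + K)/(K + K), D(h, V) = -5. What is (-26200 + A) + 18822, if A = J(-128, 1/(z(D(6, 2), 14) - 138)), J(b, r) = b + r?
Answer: -10651024/1419 ≈ -7506.0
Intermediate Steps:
z(K, W) = -3 + (K + W)/(2*K) (z(K, W) = -3 + (W + K)/(K + K) = -3 + (K + W)/((2*K)) = -3 + (K + W)*(1/(2*K)) = -3 + (K + W)/(2*K))
A = -181642/1419 (A = -128 + 1/((½)*(14 - 5*(-5))/(-5) - 138) = -128 + 1/((½)*(-⅕)*(14 + 25) - 138) = -128 + 1/((½)*(-⅕)*39 - 138) = -128 + 1/(-39/10 - 138) = -128 + 1/(-1419/10) = -128 - 10/1419 = -181642/1419 ≈ -128.01)
(-26200 + A) + 18822 = (-26200 - 181642/1419) + 18822 = -37359442/1419 + 18822 = -10651024/1419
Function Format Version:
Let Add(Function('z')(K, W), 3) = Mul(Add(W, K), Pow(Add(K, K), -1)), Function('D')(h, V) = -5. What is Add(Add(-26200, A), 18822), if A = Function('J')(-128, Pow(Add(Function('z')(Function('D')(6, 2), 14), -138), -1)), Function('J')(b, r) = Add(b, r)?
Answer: Rational(-10651024, 1419) ≈ -7506.0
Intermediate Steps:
Function('z')(K, W) = Add(-3, Mul(Rational(1, 2), Pow(K, -1), Add(K, W))) (Function('z')(K, W) = Add(-3, Mul(Add(W, K), Pow(Add(K, K), -1))) = Add(-3, Mul(Add(K, W), Pow(Mul(2, K), -1))) = Add(-3, Mul(Add(K, W), Mul(Rational(1, 2), Pow(K, -1)))) = Add(-3, Mul(Rational(1, 2), Pow(K, -1), Add(K, W))))
A = Rational(-181642, 1419) (A = Add(-128, Pow(Add(Mul(Rational(1, 2), Pow(-5, -1), Add(14, Mul(-5, -5))), -138), -1)) = Add(-128, Pow(Add(Mul(Rational(1, 2), Rational(-1, 5), Add(14, 25)), -138), -1)) = Add(-128, Pow(Add(Mul(Rational(1, 2), Rational(-1, 5), 39), -138), -1)) = Add(-128, Pow(Add(Rational(-39, 10), -138), -1)) = Add(-128, Pow(Rational(-1419, 10), -1)) = Add(-128, Rational(-10, 1419)) = Rational(-181642, 1419) ≈ -128.01)
Add(Add(-26200, A), 18822) = Add(Add(-26200, Rational(-181642, 1419)), 18822) = Add(Rational(-37359442, 1419), 18822) = Rational(-10651024, 1419)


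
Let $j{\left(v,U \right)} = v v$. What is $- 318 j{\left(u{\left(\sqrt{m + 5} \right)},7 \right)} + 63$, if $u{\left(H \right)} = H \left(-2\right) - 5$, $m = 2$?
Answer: $-16791 - 6360 \sqrt{7} \approx -33618.0$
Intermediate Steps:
$u{\left(H \right)} = -5 - 2 H$ ($u{\left(H \right)} = - 2 H - 5 = -5 - 2 H$)
$j{\left(v,U \right)} = v^{2}$
$- 318 j{\left(u{\left(\sqrt{m + 5} \right)},7 \right)} + 63 = - 318 \left(-5 - 2 \sqrt{2 + 5}\right)^{2} + 63 = - 318 \left(-5 - 2 \sqrt{7}\right)^{2} + 63 = 63 - 318 \left(-5 - 2 \sqrt{7}\right)^{2}$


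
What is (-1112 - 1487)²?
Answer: 6754801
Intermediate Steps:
(-1112 - 1487)² = (-2599)² = 6754801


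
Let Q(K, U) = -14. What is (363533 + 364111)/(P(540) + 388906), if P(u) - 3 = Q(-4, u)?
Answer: 727644/388895 ≈ 1.8711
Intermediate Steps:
P(u) = -11 (P(u) = 3 - 14 = -11)
(363533 + 364111)/(P(540) + 388906) = (363533 + 364111)/(-11 + 388906) = 727644/388895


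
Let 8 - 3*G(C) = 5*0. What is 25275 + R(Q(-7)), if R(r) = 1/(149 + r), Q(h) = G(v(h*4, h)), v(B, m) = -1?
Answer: 11500128/455 ≈ 25275.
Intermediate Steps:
G(C) = 8/3 (G(C) = 8/3 - 5*0/3 = 8/3 - 1/3*0 = 8/3 + 0 = 8/3)
Q(h) = 8/3
25275 + R(Q(-7)) = 25275 + 1/(149 + 8/3) = 25275 + 1/(455/3) = 25275 + 3/455 = 11500128/455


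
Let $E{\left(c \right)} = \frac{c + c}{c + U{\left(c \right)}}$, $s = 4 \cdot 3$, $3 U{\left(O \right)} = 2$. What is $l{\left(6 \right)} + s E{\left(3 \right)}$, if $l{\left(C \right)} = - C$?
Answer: $\frac{150}{11} \approx 13.636$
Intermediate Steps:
$U{\left(O \right)} = \frac{2}{3}$ ($U{\left(O \right)} = \frac{1}{3} \cdot 2 = \frac{2}{3}$)
$s = 12$
$E{\left(c \right)} = \frac{2 c}{\frac{2}{3} + c}$ ($E{\left(c \right)} = \frac{c + c}{c + \frac{2}{3}} = \frac{2 c}{\frac{2}{3} + c}$)
$l{\left(6 \right)} + s E{\left(3 \right)} = \left(-1\right) 6 + 12 \cdot 6 \cdot 3 \frac{1}{2 + 3 \cdot 3} = -6 + 12 \cdot 6 \cdot 3 \frac{1}{2 + 9} = -6 + 12 \cdot 6 \cdot 3 \cdot \frac{1}{11} = -6 + 12 \cdot \frac{18}{11} = -6 + \frac{216}{11} = \frac{150}{11}$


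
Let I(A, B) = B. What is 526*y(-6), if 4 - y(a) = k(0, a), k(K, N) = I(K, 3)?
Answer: 526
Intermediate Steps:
k(K, N) = 3
y(a) = 1 (y(a) = 4 - 1*3 = 4 - 3 = 1)
526*y(-6) = 526*1 = 526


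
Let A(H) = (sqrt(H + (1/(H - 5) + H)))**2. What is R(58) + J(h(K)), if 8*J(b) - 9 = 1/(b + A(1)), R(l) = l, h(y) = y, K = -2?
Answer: 469/8 ≈ 58.625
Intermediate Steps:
A(H) = 1/(-5 + H) + 2*H (A(H) = (sqrt(H + (1/(-5 + H) + H)))**2 = (sqrt(H + (H + 1/(-5 + H))))**2 = (sqrt(1/(-5 + H) + 2*H))**2 = 1/(-5 + H) + 2*H)
J(b) = 9/8 + 1/(8*(7/4 + b)) (J(b) = 9/8 + 1/(8*(b + (1 - 10*1 + 2*1**2)/(-5 + 1))) = 9/8 + 1/(8*(b + (1 - 10 + 2*1)/(-4))) = 9/8 + 1/(8*(b - (1 - 10 + 2)/4)) = 9/8 + 1/(8*(b - 1/4*(-7))) = 9/8 + 1/(8*(b + 7/4)) = 9/8 + 1/(8*(7/4 + b)))
R(58) + J(h(K)) = 58 + (67 + 36*(-2))/(8*(7 + 4*(-2))) = 58 + (67 - 72)/(8*(7 - 8)) = 58 + (1/8)*(-5)/(-1) = 58 + (1/8)*(-1)*(-5) = 58 + 5/8 = 469/8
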